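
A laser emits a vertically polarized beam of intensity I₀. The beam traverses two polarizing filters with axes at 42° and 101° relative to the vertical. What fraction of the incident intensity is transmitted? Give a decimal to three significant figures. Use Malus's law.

By Malus's law, I₁ = I₀ cos²(42° − 0°) = I₀ cos²(42°) = 0.5523 I₀.
I₂ = I₁ cos²(101° − 42°) = 0.5523 I₀ · cos²(59°) = 0.1465 I₀.
Transmitted fraction = 0.1465.

≈ 0.146 I₀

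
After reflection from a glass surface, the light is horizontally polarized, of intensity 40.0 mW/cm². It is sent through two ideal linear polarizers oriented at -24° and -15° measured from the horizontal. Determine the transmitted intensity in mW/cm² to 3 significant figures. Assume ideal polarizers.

I ≈ 32.6 mW/cm²

I₁ = 40.0 mW/cm² · cos²(24°) = 33.38 mW/cm².
I₂ = I₁ · cos²(9°) = 33.38 · 0.9755 = 32.57 mW/cm².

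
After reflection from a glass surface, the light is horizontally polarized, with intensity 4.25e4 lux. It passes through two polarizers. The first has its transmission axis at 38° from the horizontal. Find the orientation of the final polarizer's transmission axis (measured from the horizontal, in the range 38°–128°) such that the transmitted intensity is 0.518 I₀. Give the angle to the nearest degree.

θ ≈ 62°

I₁ = I₀ cos²(38° − 0°) = I₀ cos²(38°) = 0.621 I₀.
Need I₂/I₀ = 0.518, so cos²(θ − 38°) = 0.518 / 0.621 = 0.8342.
θ − 38° = arccos(√0.8342) = 24.0°, giving θ ≈ 38 + 24.0 = 62.0°.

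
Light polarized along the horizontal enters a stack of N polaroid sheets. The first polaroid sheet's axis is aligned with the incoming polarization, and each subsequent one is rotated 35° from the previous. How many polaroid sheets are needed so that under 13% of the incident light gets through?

First polarizer is aligned with the polarization: full transmission.
Each further stage multiplies by cos²(35°) = 0.671.
After N polarizers: T = 0.671^(N−1). Require T < 0.13 ⇒ N−1 > ln(0.13)/ln(0.671) = 5.11, so N−1 ≥ 6 and N = 7.
Check: N=7 gives T = 0.09128 < 0.13; N=6 gives T = 0.136.

N = 7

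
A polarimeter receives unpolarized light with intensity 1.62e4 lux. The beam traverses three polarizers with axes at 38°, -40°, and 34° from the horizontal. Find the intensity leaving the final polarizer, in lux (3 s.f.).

I ≈ 26.6 lux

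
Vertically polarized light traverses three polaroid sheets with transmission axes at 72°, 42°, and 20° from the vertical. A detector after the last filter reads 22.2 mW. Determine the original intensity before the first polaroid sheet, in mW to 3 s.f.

I₁ = I₀ cos²(72° − 0°) = I₀ cos²(72°) = 0.09549 I₀.
I₂ = I₁ cos²(42° − 72°) = 0.09549 I₀ · cos²(30°) = 0.07162 I₀.
I₃ = I₂ cos²(20° − 42°) = 0.07162 I₀ · cos²(22°) = 0.06157 I₀.
So 22.2 mW = 0.06157 I₀, giving I₀ = 22.2/0.06157 = 360.6 mW.

I₀ ≈ 361 mW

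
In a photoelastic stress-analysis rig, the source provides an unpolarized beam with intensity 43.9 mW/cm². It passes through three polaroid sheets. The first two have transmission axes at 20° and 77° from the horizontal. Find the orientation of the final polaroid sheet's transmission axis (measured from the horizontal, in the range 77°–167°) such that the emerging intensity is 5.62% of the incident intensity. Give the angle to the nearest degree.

θ ≈ 129°

Unpolarized light through the first polarizer → I₁ = ½ I₀, now polarized at 20°.
I₂ = I₁ cos²(77° − 20°) = 0.5 I₀ · cos²(57°) = 0.1483 I₀.
Need I₃/I₀ = 0.0562, so cos²(θ − 77°) = 0.0562 / 0.1483 = 0.3789.
θ − 77° = arccos(√0.3789) = 52.0°, giving θ ≈ 77 + 52.0 = 129.0°.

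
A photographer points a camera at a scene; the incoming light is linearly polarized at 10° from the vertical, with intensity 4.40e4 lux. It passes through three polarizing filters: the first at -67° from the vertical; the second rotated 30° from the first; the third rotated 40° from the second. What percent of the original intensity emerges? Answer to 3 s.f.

≈ 2.23%

I₁ = 4.40e4 lux · cos²(77°) = 2227 lux.
I₂ = I₁ · cos²(30°) = 2227 · 0.75 = 1670 lux.
I₃ = I₂ · cos²(40°) = 1670 · 0.5868 = 979.9 lux.
That is 2.227% of the incident intensity.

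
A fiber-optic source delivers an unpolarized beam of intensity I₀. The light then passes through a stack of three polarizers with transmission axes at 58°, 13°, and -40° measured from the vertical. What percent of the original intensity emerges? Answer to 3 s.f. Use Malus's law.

Unpolarized light through the first polarizer → I₁ = ½ I₀, now polarized at 58°.
I₂ = I₁ cos²(13° − 58°) = 0.5 I₀ · cos²(45°) = 0.25 I₀.
I₃ = I₂ cos²(-40° − 13°) = 0.25 I₀ · cos²(53°) = 0.09055 I₀.
That is 9.055% of the incident intensity.

≈ 9.05%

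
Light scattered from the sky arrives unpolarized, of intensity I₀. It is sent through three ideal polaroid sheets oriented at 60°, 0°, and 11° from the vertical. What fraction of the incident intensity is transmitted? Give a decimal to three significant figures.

Unpolarized light through the first polarizer → I₁ = ½ I₀, now polarized at 60°.
I₂ = I₁ cos²(0° − 60°) = 0.5 I₀ · cos²(60°) = 0.125 I₀.
I₃ = I₂ cos²(11° − 0°) = 0.125 I₀ · cos²(11°) = 0.1204 I₀.
Transmitted fraction = 0.1204.

≈ 0.120 I₀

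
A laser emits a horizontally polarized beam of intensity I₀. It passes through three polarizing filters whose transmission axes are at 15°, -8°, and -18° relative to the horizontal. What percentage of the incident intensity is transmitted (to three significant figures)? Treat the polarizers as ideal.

≈ 76.7%

I₁ = I₀ cos²(15° − 0°) = I₀ cos²(15°) = 0.933 I₀.
I₂ = I₁ cos²(-8° − 15°) = 0.933 I₀ · cos²(23°) = 0.7906 I₀.
I₃ = I₂ cos²(-18° + 8°) = 0.7906 I₀ · cos²(10°) = 0.7667 I₀.
That is 76.67% of the incident intensity.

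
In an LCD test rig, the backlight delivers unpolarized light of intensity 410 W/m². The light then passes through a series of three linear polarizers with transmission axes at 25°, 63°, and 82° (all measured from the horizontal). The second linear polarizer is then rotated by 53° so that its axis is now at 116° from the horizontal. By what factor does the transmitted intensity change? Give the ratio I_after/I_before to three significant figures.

Before rotation:
Unpolarized light through the first polarizer → I₁ = ½ I₀, now polarized at 25°.
I₂ = I₁ cos²(63° − 25°) = 0.5 I₀ · cos²(38°) = 0.3105 I₀.
I₃ = I₂ cos²(82° − 63°) = 0.3105 I₀ · cos²(19°) = 0.2776 I₀.
After rotation:
Unpolarized light through the first polarizer → I₁ = ½ I₀, now polarized at 25°.
Angle between axes 1 and 2: 89°. I₂ = 0.5 I₀ · cos²(89°) = 0.0001523 I₀.
I₃ = I₂ cos²(82° − 116°) = 0.0001523 I₀ · cos²(34°) = 0.0001047 I₀.
Ratio = 0.0001047 / 0.2776 = 0.0003771.

I_new/I_old ≈ 0.000377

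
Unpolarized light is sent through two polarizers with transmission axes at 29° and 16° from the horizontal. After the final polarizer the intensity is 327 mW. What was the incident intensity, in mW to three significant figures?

Unpolarized light through the first polarizer → I₁ = ½ I₀, now polarized at 29°.
I₂ = I₁ cos²(16° − 29°) = 0.5 I₀ · cos²(13°) = 0.4747 I₀.
So 327 mW = 0.4747 I₀, giving I₀ = 327/0.4747 = 688.9 mW.

I₀ ≈ 689 mW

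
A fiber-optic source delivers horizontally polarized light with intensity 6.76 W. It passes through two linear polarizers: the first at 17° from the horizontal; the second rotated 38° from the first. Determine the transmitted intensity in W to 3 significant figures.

I ≈ 3.84 W

I₁ = 6.76 W · cos²(17°) = 6.182 W.
I₂ = I₁ · cos²(38°) = 6.182 · 0.621 = 3.839 W.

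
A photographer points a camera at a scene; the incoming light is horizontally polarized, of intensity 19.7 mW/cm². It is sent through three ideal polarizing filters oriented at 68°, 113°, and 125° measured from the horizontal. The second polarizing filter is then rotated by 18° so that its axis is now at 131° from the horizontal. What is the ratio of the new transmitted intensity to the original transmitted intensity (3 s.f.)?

Before rotation:
By Malus's law, I₁ = I₀ cos²(68° − 0°) = I₀ cos²(68°) = 0.1403 I₀.
I₂ = I₁ cos²(113° − 68°) = 0.1403 I₀ · cos²(45°) = 0.07017 I₀.
I₃ = I₂ cos²(125° − 113°) = 0.07017 I₀ · cos²(12°) = 0.06713 I₀.
After rotation:
I₁ = I₀ cos²(68° − 0°) = I₀ cos²(68°) = 0.1403 I₀.
I₂ = I₁ cos²(131° − 68°) = 0.1403 I₀ · cos²(63°) = 0.02892 I₀.
I₃ = I₂ cos²(125° − 131°) = 0.02892 I₀ · cos²(6°) = 0.02861 I₀.
Ratio = 0.02861 / 0.06713 = 0.4261.

I_new/I_old ≈ 0.426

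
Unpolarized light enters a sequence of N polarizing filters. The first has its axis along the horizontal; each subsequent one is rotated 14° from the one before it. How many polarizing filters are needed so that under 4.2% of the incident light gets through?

First polarizer halves the unpolarized light: factor 1/2.
Each further stage multiplies by cos²(14°) = 0.9415.
After N polarizers: T = 0.5·0.9415^(N−1). Require T < 0.042 ⇒ N−1 > ln(0.042/0.5)/ln(0.9415) = 41.07, so N−1 ≥ 42 and N = 43.
Check: N=43 gives T = 0.03971 < 0.042; N=42 gives T = 0.04218.

N = 43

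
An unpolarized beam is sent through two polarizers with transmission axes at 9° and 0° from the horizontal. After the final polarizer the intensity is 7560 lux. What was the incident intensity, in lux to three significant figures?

I₀ ≈ 1.55e4 lux

Unpolarized light through the first polarizer → I₁ = ½ I₀, now polarized at 9°.
I₂ = I₁ cos²(0° − 9°) = 0.5 I₀ · cos²(9°) = 0.4878 I₀.
So 7560 lux = 0.4878 I₀, giving I₀ = 7560/0.4878 = 1.55e+04 lux.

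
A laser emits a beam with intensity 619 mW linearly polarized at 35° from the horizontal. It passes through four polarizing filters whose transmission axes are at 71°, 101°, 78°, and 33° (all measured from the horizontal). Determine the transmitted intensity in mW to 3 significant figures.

I₁ = 619 mW · cos²(36°) = 405.1 mW.
I₂ = I₁ · cos²(30°) = 405.1 · 0.75 = 303.9 mW.
I₃ = I₂ · cos²(23°) = 303.9 · 0.8473 = 257.5 mW.
I₄ = I₃ · cos²(45°) = 257.5 · 0.5 = 128.7 mW.

I ≈ 129 mW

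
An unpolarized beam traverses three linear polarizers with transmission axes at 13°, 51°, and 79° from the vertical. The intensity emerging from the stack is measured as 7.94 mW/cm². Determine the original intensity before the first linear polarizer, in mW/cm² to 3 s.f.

Unpolarized light through the first polarizer → I₁ = ½ I₀, now polarized at 13°.
I₂ = I₁ cos²(51° − 13°) = 0.5 I₀ · cos²(38°) = 0.3105 I₀.
I₃ = I₂ cos²(79° − 51°) = 0.3105 I₀ · cos²(28°) = 0.242 I₀.
So 7.94 mW/cm² = 0.242 I₀, giving I₀ = 7.94/0.242 = 32.8 mW/cm².

I₀ ≈ 32.8 mW/cm²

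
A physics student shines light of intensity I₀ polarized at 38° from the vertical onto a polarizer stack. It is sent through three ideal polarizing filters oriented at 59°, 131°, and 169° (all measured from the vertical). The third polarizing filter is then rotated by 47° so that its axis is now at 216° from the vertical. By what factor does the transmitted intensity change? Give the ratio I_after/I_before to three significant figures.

I_new/I_old ≈ 0.0122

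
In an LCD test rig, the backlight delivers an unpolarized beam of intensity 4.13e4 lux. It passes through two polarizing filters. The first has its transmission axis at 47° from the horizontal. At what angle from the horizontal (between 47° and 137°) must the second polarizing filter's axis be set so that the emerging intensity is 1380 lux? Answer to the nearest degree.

θ ≈ 122°

Unpolarized light through the first polarizer → I₁ = ½ I₀, now polarized at 47°.
Target fraction: 1380 / 4.13e4 lux = 0.03341 of I₀.
Need I₂/I₀ = 0.03341, so cos²(θ − 47°) = 0.03341 / 0.5 = 0.06683.
θ − 47° = arccos(√0.06683) = 75.0°, giving θ ≈ 47 + 75.0 = 122.0°.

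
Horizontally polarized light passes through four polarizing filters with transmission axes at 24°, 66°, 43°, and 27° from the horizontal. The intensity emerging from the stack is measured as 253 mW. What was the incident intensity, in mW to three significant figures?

I₀ ≈ 701 mW

I₁ = I₀ cos²(24° − 0°) = I₀ cos²(24°) = 0.8346 I₀.
I₂ = I₁ cos²(66° − 24°) = 0.8346 I₀ · cos²(42°) = 0.4609 I₀.
I₃ = I₂ cos²(43° − 66°) = 0.4609 I₀ · cos²(23°) = 0.3905 I₀.
I₄ = I₃ cos²(27° − 43°) = 0.3905 I₀ · cos²(16°) = 0.3609 I₀.
So 253 mW = 0.3609 I₀, giving I₀ = 253/0.3609 = 701.1 mW.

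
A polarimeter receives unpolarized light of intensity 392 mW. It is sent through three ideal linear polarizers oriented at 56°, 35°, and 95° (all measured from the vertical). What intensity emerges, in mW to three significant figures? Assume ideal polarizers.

I ≈ 42.7 mW

Unpolarized light through the first polarizer → I₁ = 392 mW/2 = 196 mW, polarized at 56°.
I₂ = I₁ · cos²(21°) = 196 · 0.8716 = 170.8 mW.
I₃ = I₂ · cos²(60°) = 170.8 · 0.25 = 42.71 mW.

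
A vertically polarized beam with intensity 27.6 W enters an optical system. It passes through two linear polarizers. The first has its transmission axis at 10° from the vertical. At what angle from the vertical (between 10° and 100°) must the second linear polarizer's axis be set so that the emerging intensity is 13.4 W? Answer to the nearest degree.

I₁ = I₀ cos²(10° − 0°) = I₀ cos²(10°) = 0.9698 I₀.
Target fraction: 13.4 / 27.6 W = 0.4855 of I₀.
Need I₂/I₀ = 0.4855, so cos²(θ − 10°) = 0.4855 / 0.9698 = 0.5006.
θ − 10° = arccos(√0.5006) = 45.0°, giving θ ≈ 10 + 45.0 = 55.0°.

θ ≈ 55°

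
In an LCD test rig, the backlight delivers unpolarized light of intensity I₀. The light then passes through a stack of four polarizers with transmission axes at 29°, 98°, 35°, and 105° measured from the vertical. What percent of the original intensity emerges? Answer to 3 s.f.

≈ 0.155%

Unpolarized light through the first polarizer → I₁ = ½ I₀, now polarized at 29°.
I₂ = I₁ cos²(98° − 29°) = 0.5 I₀ · cos²(69°) = 0.06421 I₀.
I₃ = I₂ cos²(35° − 98°) = 0.06421 I₀ · cos²(63°) = 0.01323 I₀.
I₄ = I₃ cos²(105° − 35°) = 0.01323 I₀ · cos²(70°) = 0.001548 I₀.
That is 0.1548% of the incident intensity.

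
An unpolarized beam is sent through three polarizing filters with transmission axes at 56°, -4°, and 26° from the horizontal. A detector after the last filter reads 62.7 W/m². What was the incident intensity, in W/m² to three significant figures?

I₀ ≈ 669 W/m²

Unpolarized light through the first polarizer → I₁ = ½ I₀, now polarized at 56°.
I₂ = I₁ cos²(-4° − 56°) = 0.5 I₀ · cos²(60°) = 0.125 I₀.
I₃ = I₂ cos²(26° + 4°) = 0.125 I₀ · cos²(30°) = 0.09375 I₀.
So 62.7 W/m² = 0.09375 I₀, giving I₀ = 62.7/0.09375 = 668.8 W/m².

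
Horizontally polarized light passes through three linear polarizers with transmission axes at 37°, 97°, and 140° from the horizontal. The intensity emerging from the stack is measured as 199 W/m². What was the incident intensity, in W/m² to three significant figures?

I₁ = I₀ cos²(37° − 0°) = I₀ cos²(37°) = 0.6378 I₀.
I₂ = I₁ cos²(97° − 37°) = 0.6378 I₀ · cos²(60°) = 0.1595 I₀.
I₃ = I₂ cos²(140° − 97°) = 0.1595 I₀ · cos²(43°) = 0.08529 I₀.
So 199 W/m² = 0.08529 I₀, giving I₀ = 199/0.08529 = 2333 W/m².

I₀ ≈ 2330 W/m²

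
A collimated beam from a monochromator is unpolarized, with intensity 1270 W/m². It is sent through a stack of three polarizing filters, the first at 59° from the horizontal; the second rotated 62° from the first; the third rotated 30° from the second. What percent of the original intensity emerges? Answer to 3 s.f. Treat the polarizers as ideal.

Unpolarized light through the first polarizer → I₁ = 1270 W/m²/2 = 635 W/m², polarized at 59°.
I₂ = I₁ · cos²(62°) = 635 · 0.2204 = 140 W/m².
I₃ = I₂ · cos²(30°) = 140 · 0.75 = 105 W/m².
That is 8.265% of the incident intensity.

≈ 8.27%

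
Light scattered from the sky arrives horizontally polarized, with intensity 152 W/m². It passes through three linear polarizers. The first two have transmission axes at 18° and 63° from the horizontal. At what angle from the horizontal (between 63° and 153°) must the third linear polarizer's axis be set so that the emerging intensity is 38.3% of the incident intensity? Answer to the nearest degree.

θ ≈ 86°

I₁ = I₀ cos²(18° − 0°) = I₀ cos²(18°) = 0.9045 I₀.
I₂ = I₁ cos²(63° − 18°) = 0.9045 I₀ · cos²(45°) = 0.4523 I₀.
Need I₃/I₀ = 0.383, so cos²(θ − 63°) = 0.383 / 0.4523 = 0.8469.
θ − 63° = arccos(√0.8469) = 23.0°, giving θ ≈ 63 + 23.0 = 86.0°.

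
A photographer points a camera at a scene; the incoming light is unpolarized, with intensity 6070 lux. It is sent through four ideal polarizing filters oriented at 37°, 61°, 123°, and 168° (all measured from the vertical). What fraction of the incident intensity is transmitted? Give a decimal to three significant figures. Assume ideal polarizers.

Unpolarized light through the first polarizer → I₁ = 6070 lux/2 = 3035 lux, polarized at 37°.
I₂ = I₁ · cos²(24°) = 3035 · 0.8346 = 2533 lux.
I₃ = I₂ · cos²(62°) = 2533 · 0.2204 = 558.3 lux.
I₄ = I₃ · cos²(45°) = 558.3 · 0.5 = 279.1 lux.
Transmitted fraction = 0.04599.

I/I₀ ≈ 0.0460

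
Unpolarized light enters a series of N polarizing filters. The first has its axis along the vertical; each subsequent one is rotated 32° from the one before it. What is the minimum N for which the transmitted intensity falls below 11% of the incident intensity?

N = 6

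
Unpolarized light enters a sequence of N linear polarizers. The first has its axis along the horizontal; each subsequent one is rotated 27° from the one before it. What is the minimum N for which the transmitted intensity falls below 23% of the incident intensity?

N = 5

First polarizer halves the unpolarized light: factor 1/2.
Each further stage multiplies by cos²(27°) = 0.7939.
After N polarizers: T = 0.5·0.7939^(N−1). Require T < 0.23 ⇒ N−1 > ln(0.23/0.5)/ln(0.7939) = 3.36, so N−1 ≥ 4 and N = 5.
Check: N=5 gives T = 0.1986 < 0.23; N=4 gives T = 0.2502.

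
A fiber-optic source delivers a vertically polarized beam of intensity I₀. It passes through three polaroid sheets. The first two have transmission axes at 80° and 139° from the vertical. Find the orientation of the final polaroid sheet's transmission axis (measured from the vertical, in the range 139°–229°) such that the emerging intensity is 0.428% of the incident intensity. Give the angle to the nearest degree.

θ ≈ 182°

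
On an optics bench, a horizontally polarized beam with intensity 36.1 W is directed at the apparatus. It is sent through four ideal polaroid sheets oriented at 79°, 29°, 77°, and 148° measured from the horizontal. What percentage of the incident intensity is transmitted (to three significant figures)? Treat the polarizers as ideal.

≈ 0.0714%

By Malus's law, I₁ = 36.1 W · cos²(79°) = 1.314 W.
I₂ = I₁ · cos²(50°) = 1.314 · 0.4132 = 0.5431 W.
I₃ = I₂ · cos²(48°) = 0.5431 · 0.4477 = 0.2431 W.
I₄ = I₃ · cos²(71°) = 0.2431 · 0.106 = 0.02577 W.
That is 0.07139% of the incident intensity.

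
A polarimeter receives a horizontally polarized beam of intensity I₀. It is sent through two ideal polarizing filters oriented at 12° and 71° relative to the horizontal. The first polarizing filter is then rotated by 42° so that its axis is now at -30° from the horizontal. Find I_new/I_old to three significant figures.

I_new/I_old ≈ 0.108

Before rotation:
I₁ = I₀ cos²(12° − 0°) = I₀ cos²(12°) = 0.9568 I₀.
I₂ = I₁ cos²(71° − 12°) = 0.9568 I₀ · cos²(59°) = 0.2538 I₀.
After rotation:
I₁ = I₀ cos²(-30° − 0°) = I₀ cos²(30°) = 0.75 I₀.
Angle between axes 1 and 2: 79°. I₂ = 0.75 I₀ · cos²(79°) = 0.02731 I₀.
Ratio = 0.02731 / 0.2538 = 0.1076.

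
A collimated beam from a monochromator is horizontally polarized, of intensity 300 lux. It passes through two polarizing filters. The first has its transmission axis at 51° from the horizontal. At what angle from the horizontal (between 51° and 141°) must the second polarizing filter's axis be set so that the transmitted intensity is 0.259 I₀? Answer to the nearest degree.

By Malus's law, I₁ = I₀ cos²(51° − 0°) = I₀ cos²(51°) = 0.396 I₀.
Need I₂/I₀ = 0.259, so cos²(θ − 51°) = 0.259 / 0.396 = 0.654.
θ − 51° = arccos(√0.654) = 36.0°, giving θ ≈ 51 + 36.0 = 87.0°.

θ ≈ 87°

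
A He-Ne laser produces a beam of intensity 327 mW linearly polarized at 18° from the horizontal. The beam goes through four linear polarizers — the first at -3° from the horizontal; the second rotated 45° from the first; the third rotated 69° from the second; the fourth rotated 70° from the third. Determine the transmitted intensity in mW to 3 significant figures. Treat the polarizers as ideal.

I₁ = 327 mW · cos²(21°) = 285 mW.
I₂ = I₁ · cos²(45°) = 285 · 0.5 = 142.5 mW.
I₃ = I₂ · cos²(69°) = 142.5 · 0.1284 = 18.3 mW.
I₄ = I₃ · cos²(70°) = 18.3 · 0.117 = 2.141 mW.

I ≈ 2.14 mW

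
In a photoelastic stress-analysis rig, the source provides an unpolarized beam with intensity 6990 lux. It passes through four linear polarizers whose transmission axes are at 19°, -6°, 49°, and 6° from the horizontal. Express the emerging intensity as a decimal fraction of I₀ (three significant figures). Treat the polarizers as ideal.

Unpolarized light through the first polarizer → I₁ = 6990 lux/2 = 3495 lux, polarized at 19°.
I₂ = I₁ · cos²(25°) = 3495 · 0.8214 = 2871 lux.
I₃ = I₂ · cos²(55°) = 2871 · 0.329 = 944.5 lux.
I₄ = I₃ · cos²(43°) = 944.5 · 0.5349 = 505.2 lux.
Transmitted fraction = 0.07227.

I/I₀ ≈ 0.0723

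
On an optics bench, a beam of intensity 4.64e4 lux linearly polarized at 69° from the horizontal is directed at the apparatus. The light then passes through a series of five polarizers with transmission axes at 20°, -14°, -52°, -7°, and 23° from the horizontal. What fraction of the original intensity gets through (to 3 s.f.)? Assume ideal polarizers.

I/I₀ ≈ 0.0689

I₁ = 4.64e4 lux · cos²(49°) = 1.997e+04 lux.
I₂ = I₁ · cos²(34°) = 1.997e+04 · 0.6873 = 1.373e+04 lux.
I₃ = I₂ · cos²(38°) = 1.373e+04 · 0.621 = 8523 lux.
I₄ = I₃ · cos²(45°) = 8523 · 0.5 = 4262 lux.
I₅ = I₄ · cos²(30°) = 4262 · 0.75 = 3196 lux.
Transmitted fraction = 0.06889.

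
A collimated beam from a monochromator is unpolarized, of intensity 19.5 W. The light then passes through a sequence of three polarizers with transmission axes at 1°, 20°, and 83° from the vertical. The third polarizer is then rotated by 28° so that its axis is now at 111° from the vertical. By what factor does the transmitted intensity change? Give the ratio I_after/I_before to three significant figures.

I_new/I_old ≈ 0.00148

Before rotation:
Unpolarized light through the first polarizer → I₁ = ½ I₀, now polarized at 1°.
I₂ = I₁ cos²(20° − 1°) = 0.5 I₀ · cos²(19°) = 0.447 I₀.
I₃ = I₂ cos²(83° − 20°) = 0.447 I₀ · cos²(63°) = 0.09213 I₀.
After rotation:
Unpolarized light through the first polarizer → I₁ = ½ I₀, now polarized at 1°.
I₂ = I₁ cos²(20° − 1°) = 0.5 I₀ · cos²(19°) = 0.447 I₀.
Angle between axes 2 and 3: 89°. I₃ = 0.447 I₀ · cos²(89°) = 0.0001362 I₀.
Ratio = 0.0001362 / 0.09213 = 0.001478.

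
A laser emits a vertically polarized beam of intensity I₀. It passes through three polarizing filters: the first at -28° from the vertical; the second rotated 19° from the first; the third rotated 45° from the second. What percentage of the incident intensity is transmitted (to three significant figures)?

≈ 34.8%

I₁ = I₀ cos²(-28° − 0°) = I₀ cos²(28°) = 0.7796 I₀.
I₂ = I₁ cos²(19°) = 0.7796 · 0.894 I₀ = 0.697 I₀.
I₃ = I₂ cos²(45°) = 0.697 · 0.5 I₀ = 0.3485 I₀.
That is 34.85% of the incident intensity.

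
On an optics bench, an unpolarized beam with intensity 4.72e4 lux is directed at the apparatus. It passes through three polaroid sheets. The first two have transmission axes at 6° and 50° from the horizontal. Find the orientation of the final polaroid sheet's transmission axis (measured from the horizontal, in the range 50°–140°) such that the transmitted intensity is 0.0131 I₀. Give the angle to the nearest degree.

θ ≈ 127°

Unpolarized light through the first polarizer → I₁ = ½ I₀, now polarized at 6°.
I₂ = I₁ cos²(50° − 6°) = 0.5 I₀ · cos²(44°) = 0.2587 I₀.
Need I₃/I₀ = 0.0131, so cos²(θ − 50°) = 0.0131 / 0.2587 = 0.05063.
θ − 50° = arccos(√0.05063) = 77.0°, giving θ ≈ 50 + 77.0 = 127.0°.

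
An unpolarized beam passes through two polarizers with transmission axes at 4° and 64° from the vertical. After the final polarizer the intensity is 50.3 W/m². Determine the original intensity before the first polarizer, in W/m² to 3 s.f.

Unpolarized light through the first polarizer → I₁ = ½ I₀, now polarized at 4°.
I₂ = I₁ cos²(64° − 4°) = 0.5 I₀ · cos²(60°) = 0.125 I₀.
So 50.3 W/m² = 0.125 I₀, giving I₀ = 50.3/0.125 = 402.4 W/m².

I₀ ≈ 402 W/m²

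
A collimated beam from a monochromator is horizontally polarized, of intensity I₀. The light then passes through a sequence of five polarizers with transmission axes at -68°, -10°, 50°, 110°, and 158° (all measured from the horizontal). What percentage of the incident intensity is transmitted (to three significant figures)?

By Malus's law, I₁ = I₀ cos²(-68° − 0°) = I₀ cos²(68°) = 0.1403 I₀.
I₂ = I₁ cos²(-10° + 68°) = 0.1403 I₀ · cos²(58°) = 0.03941 I₀.
I₃ = I₂ cos²(50° + 10°) = 0.03941 I₀ · cos²(60°) = 0.009852 I₀.
I₄ = I₃ cos²(110° − 50°) = 0.009852 I₀ · cos²(60°) = 0.002463 I₀.
I₅ = I₄ cos²(158° − 110°) = 0.002463 I₀ · cos²(48°) = 0.001103 I₀.
That is 0.1103% of the incident intensity.

≈ 0.110%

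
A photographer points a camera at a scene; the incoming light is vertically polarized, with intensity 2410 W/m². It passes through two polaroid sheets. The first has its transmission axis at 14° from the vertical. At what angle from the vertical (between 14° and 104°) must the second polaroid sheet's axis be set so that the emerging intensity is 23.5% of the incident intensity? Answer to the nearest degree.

θ ≈ 74°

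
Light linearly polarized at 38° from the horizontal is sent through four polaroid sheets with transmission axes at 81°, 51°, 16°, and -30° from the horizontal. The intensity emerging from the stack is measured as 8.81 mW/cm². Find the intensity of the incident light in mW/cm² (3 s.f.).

I₀ ≈ 67.8 mW/cm²

I₁ = I₀ cos²(81° − 38°) = I₀ cos²(43°) = 0.5349 I₀.
I₂ = I₁ cos²(51° − 81°) = 0.5349 I₀ · cos²(30°) = 0.4012 I₀.
I₃ = I₂ cos²(16° − 51°) = 0.4012 I₀ · cos²(35°) = 0.2692 I₀.
I₄ = I₃ cos²(-30° − 16°) = 0.2692 I₀ · cos²(46°) = 0.1299 I₀.
So 8.81 mW/cm² = 0.1299 I₀, giving I₀ = 8.81/0.1299 = 67.82 mW/cm².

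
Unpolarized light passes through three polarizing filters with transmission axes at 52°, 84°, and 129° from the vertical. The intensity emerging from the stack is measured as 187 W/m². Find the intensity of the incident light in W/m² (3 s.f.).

Unpolarized light through the first polarizer → I₁ = ½ I₀, now polarized at 52°.
I₂ = I₁ cos²(84° − 52°) = 0.5 I₀ · cos²(32°) = 0.3596 I₀.
I₃ = I₂ cos²(129° − 84°) = 0.3596 I₀ · cos²(45°) = 0.1798 I₀.
So 187 W/m² = 0.1798 I₀, giving I₀ = 187/0.1798 = 1040 W/m².

I₀ ≈ 1040 W/m²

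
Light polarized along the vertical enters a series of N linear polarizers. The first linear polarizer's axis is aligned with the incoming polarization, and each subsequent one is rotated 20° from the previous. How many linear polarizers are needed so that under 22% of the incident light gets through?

N = 14

First polarizer is aligned with the polarization: full transmission.
Each further stage multiplies by cos²(20°) = 0.883.
After N polarizers: T = 0.883^(N−1). Require T < 0.22 ⇒ N−1 > ln(0.22)/ln(0.883) = 12.17, so N−1 ≥ 13 and N = 14.
Check: N=14 gives T = 0.1984 < 0.22; N=13 gives T = 0.2247.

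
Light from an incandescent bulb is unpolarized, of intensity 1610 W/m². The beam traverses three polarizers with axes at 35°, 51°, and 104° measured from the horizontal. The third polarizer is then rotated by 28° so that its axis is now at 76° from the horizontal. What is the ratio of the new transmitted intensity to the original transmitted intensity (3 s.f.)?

I_new/I_old ≈ 2.27

Before rotation:
Unpolarized light through the first polarizer → I₁ = ½ I₀, now polarized at 35°.
I₂ = I₁ cos²(51° − 35°) = 0.5 I₀ · cos²(16°) = 0.462 I₀.
I₃ = I₂ cos²(104° − 51°) = 0.462 I₀ · cos²(53°) = 0.1673 I₀.
After rotation:
Unpolarized light through the first polarizer → I₁ = ½ I₀, now polarized at 35°.
I₂ = I₁ cos²(51° − 35°) = 0.5 I₀ · cos²(16°) = 0.462 I₀.
I₃ = I₂ cos²(76° − 51°) = 0.462 I₀ · cos²(25°) = 0.3795 I₀.
Ratio = 0.3795 / 0.1673 = 2.268.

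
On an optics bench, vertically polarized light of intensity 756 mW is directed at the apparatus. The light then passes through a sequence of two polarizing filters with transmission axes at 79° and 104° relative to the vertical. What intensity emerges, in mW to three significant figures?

I₁ = 756 mW · cos²(79°) = 27.52 mW.
I₂ = I₁ · cos²(25°) = 27.52 · 0.8214 = 22.61 mW.

I ≈ 22.6 mW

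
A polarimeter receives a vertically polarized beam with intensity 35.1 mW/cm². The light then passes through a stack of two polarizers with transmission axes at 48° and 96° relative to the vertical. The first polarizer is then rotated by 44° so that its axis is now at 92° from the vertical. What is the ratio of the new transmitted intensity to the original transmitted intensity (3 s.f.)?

Before rotation:
By Malus's law, I₁ = I₀ cos²(48° − 0°) = I₀ cos²(48°) = 0.4477 I₀.
I₂ = I₁ cos²(96° − 48°) = 0.4477 I₀ · cos²(48°) = 0.2005 I₀.
After rotation:
I₁ = I₀ cos²(92° − 0°) = I₀ cos²(88°) = 0.001218 I₀.
I₂ = I₁ cos²(96° − 92°) = 0.001218 I₀ · cos²(4°) = 0.001212 I₀.
Ratio = 0.001212 / 0.2005 = 0.006046.

I_new/I_old ≈ 0.00605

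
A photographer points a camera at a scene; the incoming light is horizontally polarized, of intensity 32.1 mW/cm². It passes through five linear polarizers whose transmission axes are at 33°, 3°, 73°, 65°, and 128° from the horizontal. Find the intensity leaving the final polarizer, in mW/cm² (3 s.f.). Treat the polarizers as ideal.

I ≈ 0.400 mW/cm²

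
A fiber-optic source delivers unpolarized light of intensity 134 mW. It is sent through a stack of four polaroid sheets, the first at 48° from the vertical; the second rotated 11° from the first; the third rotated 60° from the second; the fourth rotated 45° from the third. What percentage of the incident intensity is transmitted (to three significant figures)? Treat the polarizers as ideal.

Unpolarized light through the first polarizer → I₁ = 134 mW/2 = 67 mW, polarized at 48°.
I₂ = I₁ · cos²(11°) = 67 · 0.9636 = 64.56 mW.
I₃ = I₂ · cos²(60°) = 64.56 · 0.25 = 16.14 mW.
I₄ = I₃ · cos²(45°) = 16.14 · 0.5 = 8.07 mW.
That is 6.022% of the incident intensity.

≈ 6.02%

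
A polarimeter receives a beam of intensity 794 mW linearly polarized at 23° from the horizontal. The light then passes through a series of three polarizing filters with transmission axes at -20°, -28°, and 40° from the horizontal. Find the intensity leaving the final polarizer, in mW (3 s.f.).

I₁ = 794 mW · cos²(43°) = 424.7 mW.
I₂ = I₁ · cos²(8°) = 424.7 · 0.9806 = 416.5 mW.
I₃ = I₂ · cos²(68°) = 416.5 · 0.1403 = 58.44 mW.

I ≈ 58.4 mW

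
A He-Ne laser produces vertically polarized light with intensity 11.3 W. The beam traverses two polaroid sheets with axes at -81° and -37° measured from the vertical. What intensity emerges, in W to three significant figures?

I₁ = 11.3 W · cos²(81°) = 0.2765 W.
I₂ = I₁ · cos²(44°) = 0.2765 · 0.5174 = 0.1431 W.

I ≈ 0.143 W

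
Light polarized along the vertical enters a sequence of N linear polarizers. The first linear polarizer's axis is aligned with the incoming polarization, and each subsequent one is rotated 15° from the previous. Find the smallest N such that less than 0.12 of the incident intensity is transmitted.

First polarizer is aligned with the polarization: full transmission.
Each further stage multiplies by cos²(15°) = 0.933.
After N polarizers: T = 0.933^(N−1). Require T < 0.12 ⇒ N−1 > ln(0.12)/ln(0.933) = 30.58, so N−1 ≥ 31 and N = 32.
Check: N=32 gives T = 0.1166 < 0.12; N=31 gives T = 0.1249.

N = 32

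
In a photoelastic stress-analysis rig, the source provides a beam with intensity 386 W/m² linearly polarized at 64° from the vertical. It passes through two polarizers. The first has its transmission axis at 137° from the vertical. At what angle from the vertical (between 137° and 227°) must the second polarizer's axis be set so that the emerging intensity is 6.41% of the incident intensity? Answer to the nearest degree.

θ ≈ 167°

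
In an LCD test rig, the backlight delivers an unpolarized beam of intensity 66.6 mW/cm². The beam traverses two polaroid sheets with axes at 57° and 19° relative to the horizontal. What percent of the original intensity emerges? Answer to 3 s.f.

≈ 31.0%

Unpolarized light through the first polarizer → I₁ = 66.6 mW/cm²/2 = 33.3 mW/cm², polarized at 57°.
I₂ = I₁ · cos²(38°) = 33.3 · 0.621 = 20.68 mW/cm².
That is 31.05% of the incident intensity.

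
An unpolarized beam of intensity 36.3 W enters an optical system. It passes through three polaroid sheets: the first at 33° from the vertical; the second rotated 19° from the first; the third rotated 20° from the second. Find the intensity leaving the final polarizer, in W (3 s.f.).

Unpolarized light through the first polarizer → I₁ = 36.3 W/2 = 18.15 W, polarized at 33°.
I₂ = I₁ · cos²(19°) = 18.15 · 0.894 = 16.23 W.
I₃ = I₂ · cos²(20°) = 16.23 · 0.883 = 14.33 W.

I ≈ 14.3 W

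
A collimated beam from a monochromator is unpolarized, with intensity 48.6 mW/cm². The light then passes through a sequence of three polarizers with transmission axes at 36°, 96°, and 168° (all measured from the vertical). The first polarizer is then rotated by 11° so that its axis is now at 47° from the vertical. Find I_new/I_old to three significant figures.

Before rotation:
Unpolarized light through the first polarizer → I₁ = ½ I₀, now polarized at 36°.
I₂ = I₁ cos²(96° − 36°) = 0.5 I₀ · cos²(60°) = 0.125 I₀.
I₃ = I₂ cos²(168° − 96°) = 0.125 I₀ · cos²(72°) = 0.01194 I₀.
After rotation:
Unpolarized light through the first polarizer → I₁ = ½ I₀, now polarized at 47°.
I₂ = I₁ cos²(96° − 47°) = 0.5 I₀ · cos²(49°) = 0.2152 I₀.
I₃ = I₂ cos²(168° − 96°) = 0.2152 I₀ · cos²(72°) = 0.02055 I₀.
Ratio = 0.02055 / 0.01194 = 1.722.

I_new/I_old ≈ 1.72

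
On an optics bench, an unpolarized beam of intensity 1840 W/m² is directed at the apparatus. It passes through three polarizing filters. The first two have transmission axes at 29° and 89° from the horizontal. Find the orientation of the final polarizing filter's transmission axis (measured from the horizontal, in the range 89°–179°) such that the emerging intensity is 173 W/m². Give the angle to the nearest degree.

θ ≈ 119°

Unpolarized light through the first polarizer → I₁ = ½ I₀, now polarized at 29°.
I₂ = I₁ cos²(89° − 29°) = 0.5 I₀ · cos²(60°) = 0.125 I₀.
Target fraction: 173 / 1840 W/m² = 0.09402 of I₀.
Need I₃/I₀ = 0.09402, so cos²(θ − 89°) = 0.09402 / 0.125 = 0.7522.
θ − 89° = arccos(√0.7522) = 29.9°, giving θ ≈ 89 + 29.9 = 118.9°.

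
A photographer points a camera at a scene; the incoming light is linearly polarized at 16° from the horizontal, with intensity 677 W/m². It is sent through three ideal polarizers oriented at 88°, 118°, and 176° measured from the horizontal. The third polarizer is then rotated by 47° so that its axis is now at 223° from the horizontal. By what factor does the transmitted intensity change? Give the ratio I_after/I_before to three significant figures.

I_new/I_old ≈ 0.239

Before rotation:
I₁ = I₀ cos²(88° − 16°) = I₀ cos²(72°) = 0.09549 I₀.
I₂ = I₁ cos²(118° − 88°) = 0.09549 I₀ · cos²(30°) = 0.07162 I₀.
I₃ = I₂ cos²(176° − 118°) = 0.07162 I₀ · cos²(58°) = 0.02011 I₀.
After rotation:
I₁ = I₀ cos²(88° − 16°) = I₀ cos²(72°) = 0.09549 I₀.
I₂ = I₁ cos²(118° − 88°) = 0.09549 I₀ · cos²(30°) = 0.07162 I₀.
Angle between axes 2 and 3: 75°. I₃ = 0.07162 I₀ · cos²(75°) = 0.004798 I₀.
Ratio = 0.004798 / 0.02011 = 0.2385.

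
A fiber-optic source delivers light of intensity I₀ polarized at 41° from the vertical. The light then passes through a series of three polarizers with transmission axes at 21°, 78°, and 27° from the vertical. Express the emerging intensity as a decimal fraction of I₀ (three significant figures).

I₁ = I₀ cos²(21° − 41°) = I₀ cos²(20°) = 0.883 I₀.
I₂ = I₁ cos²(78° − 21°) = 0.883 I₀ · cos²(57°) = 0.2619 I₀.
I₃ = I₂ cos²(27° − 78°) = 0.2619 I₀ · cos²(51°) = 0.1037 I₀.
Transmitted fraction = 0.1037.

≈ 0.104 I₀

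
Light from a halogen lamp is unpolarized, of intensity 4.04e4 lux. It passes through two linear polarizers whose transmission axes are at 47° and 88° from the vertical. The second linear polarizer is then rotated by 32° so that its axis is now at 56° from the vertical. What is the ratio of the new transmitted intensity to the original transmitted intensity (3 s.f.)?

Before rotation:
Unpolarized light through the first polarizer → I₁ = ½ I₀, now polarized at 47°.
I₂ = I₁ cos²(88° − 47°) = 0.5 I₀ · cos²(41°) = 0.2848 I₀.
After rotation:
Unpolarized light through the first polarizer → I₁ = ½ I₀, now polarized at 47°.
I₂ = I₁ cos²(56° − 47°) = 0.5 I₀ · cos²(9°) = 0.4878 I₀.
Ratio = 0.4878 / 0.2848 = 1.713.

I_new/I_old ≈ 1.71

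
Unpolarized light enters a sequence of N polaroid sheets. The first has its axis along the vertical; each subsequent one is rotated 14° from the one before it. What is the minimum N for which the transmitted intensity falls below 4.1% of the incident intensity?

N = 43

First polarizer halves the unpolarized light: factor 1/2.
Each further stage multiplies by cos²(14°) = 0.9415.
After N polarizers: T = 0.5·0.9415^(N−1). Require T < 0.041 ⇒ N−1 > ln(0.041/0.5)/ln(0.9415) = 41.47, so N−1 ≥ 42 and N = 43.
Check: N=43 gives T = 0.03971 < 0.041; N=42 gives T = 0.04218.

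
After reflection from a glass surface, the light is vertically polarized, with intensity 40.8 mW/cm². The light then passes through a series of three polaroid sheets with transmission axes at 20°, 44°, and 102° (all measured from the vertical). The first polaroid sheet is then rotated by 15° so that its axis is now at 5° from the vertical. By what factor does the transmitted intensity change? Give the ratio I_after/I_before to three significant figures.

I_new/I_old ≈ 0.813

Before rotation:
I₁ = I₀ cos²(20° − 0°) = I₀ cos²(20°) = 0.883 I₀.
I₂ = I₁ cos²(44° − 20°) = 0.883 I₀ · cos²(24°) = 0.7369 I₀.
I₃ = I₂ cos²(102° − 44°) = 0.7369 I₀ · cos²(58°) = 0.2069 I₀.
After rotation:
I₁ = I₀ cos²(5° − 0°) = I₀ cos²(5°) = 0.9924 I₀.
I₂ = I₁ cos²(44° − 5°) = 0.9924 I₀ · cos²(39°) = 0.5994 I₀.
I₃ = I₂ cos²(102° − 44°) = 0.5994 I₀ · cos²(58°) = 0.1683 I₀.
Ratio = 0.1683 / 0.2069 = 0.8133.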